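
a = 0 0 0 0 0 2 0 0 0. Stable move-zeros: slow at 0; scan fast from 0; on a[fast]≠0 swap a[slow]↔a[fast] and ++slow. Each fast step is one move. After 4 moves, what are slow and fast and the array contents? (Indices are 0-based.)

slow=0, fast=4, a=[0, 0, 0, 0, 0, 2, 0, 0, 0]

(s=0,f=0) a[fast]=0 → fast++
(s=0,f=1) a[fast]=0 → fast++
(s=0,f=2) a[fast]=0 → fast++
(s=0,f=3) a[fast]=0 → fast++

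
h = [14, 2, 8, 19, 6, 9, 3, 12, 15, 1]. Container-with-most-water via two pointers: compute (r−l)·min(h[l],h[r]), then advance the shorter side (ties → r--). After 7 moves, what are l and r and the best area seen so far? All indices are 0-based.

l=3, r=5, best area=112

[0,9] min(14,1)*9=9 best=9 * → r--
[0,8] min(14,15)*8=112 best=112 * → l++
[1,8] min(2,15)*7=14 best=112 → l++
[2,8] min(8,15)*6=48 best=112 → l++
[3,8] min(19,15)*5=75 best=112 → r--
[3,7] min(19,12)*4=48 best=112 → r--
[3,6] min(19,3)*3=9 best=112 → r--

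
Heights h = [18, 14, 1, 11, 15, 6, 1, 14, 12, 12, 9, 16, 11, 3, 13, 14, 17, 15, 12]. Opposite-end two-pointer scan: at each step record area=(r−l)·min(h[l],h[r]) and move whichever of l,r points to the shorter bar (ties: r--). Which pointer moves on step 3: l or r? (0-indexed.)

r

l=0 r=18: min(18,12)*18=216 best=216 *, r--
l=0 r=17: min(18,15)*17=255 best=255 *, r--
l=0 r=16: min(18,17)*16=272 best=272 *, r--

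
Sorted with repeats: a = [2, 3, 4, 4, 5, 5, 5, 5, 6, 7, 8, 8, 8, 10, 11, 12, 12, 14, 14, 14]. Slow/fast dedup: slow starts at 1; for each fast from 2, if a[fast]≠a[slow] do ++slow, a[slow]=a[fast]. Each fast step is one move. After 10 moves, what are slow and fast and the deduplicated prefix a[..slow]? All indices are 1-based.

slow=1 fast=2: a[fast]=3≠a[slow]=2 write a[2]=3, slow++,fast++
slow=2 fast=3: a[fast]=4≠a[slow]=3 write a[3]=4, slow++,fast++
slow=3 fast=4: a[fast]=4=a[slow] dup, fast++
slow=3 fast=5: a[fast]=5≠a[slow]=4 write a[4]=5, slow++,fast++
slow=4 fast=6: a[fast]=5=a[slow] dup, fast++
slow=4 fast=7: a[fast]=5=a[slow] dup, fast++
slow=4 fast=8: a[fast]=5=a[slow] dup, fast++
slow=4 fast=9: a[fast]=6≠a[slow]=5 write a[5]=6, slow++,fast++
slow=5 fast=10: a[fast]=7≠a[slow]=6 write a[6]=7, slow++,fast++
slow=6 fast=11: a[fast]=8≠a[slow]=7 write a[7]=8, slow++,fast++

slow=7, fast=12, prefix=[2, 3, 4, 5, 6, 7, 8]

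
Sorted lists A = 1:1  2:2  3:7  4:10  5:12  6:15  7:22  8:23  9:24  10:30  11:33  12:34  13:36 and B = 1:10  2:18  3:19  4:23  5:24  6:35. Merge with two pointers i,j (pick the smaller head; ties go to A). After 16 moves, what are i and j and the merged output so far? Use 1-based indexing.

i=12, j=6, merged so far=[1, 2, 7, 10, 10, 12, 15, 18, 19, 22, 23, 23, 24, 24, 30, 33]

[i=1,j=1] A[i]=1<=B[j]=10 take 1 → i++
[i=2,j=1] A[i]=2<=B[j]=10 take 2 → i++
[i=3,j=1] A[i]=7<=B[j]=10 take 7 → i++
[i=4,j=1] A[i]=10<=B[j]=10 take 10 → i++
[i=5,j=1] A[i]=12>B[j]=10 take 10 → j++
[i=5,j=2] A[i]=12<=B[j]=18 take 12 → i++
[i=6,j=2] A[i]=15<=B[j]=18 take 15 → i++
[i=7,j=2] A[i]=22>B[j]=18 take 18 → j++
[i=7,j=3] A[i]=22>B[j]=19 take 19 → j++
[i=7,j=4] A[i]=22<=B[j]=23 take 22 → i++
[i=8,j=4] A[i]=23<=B[j]=23 take 23 → i++
[i=9,j=4] A[i]=24>B[j]=23 take 23 → j++
[i=9,j=5] A[i]=24<=B[j]=24 take 24 → i++
[i=10,j=5] A[i]=30>B[j]=24 take 24 → j++
[i=10,j=6] A[i]=30<=B[j]=35 take 30 → i++
[i=11,j=6] A[i]=33<=B[j]=35 take 33 → i++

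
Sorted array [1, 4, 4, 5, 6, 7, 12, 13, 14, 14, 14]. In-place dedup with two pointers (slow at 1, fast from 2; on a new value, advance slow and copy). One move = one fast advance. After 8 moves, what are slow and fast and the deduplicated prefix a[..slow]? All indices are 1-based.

(s=1,f=2) a[fast]=4≠a[slow]=1 write a[2]=4 → slow++,fast++
(s=2,f=3) a[fast]=4=a[slow] dup → fast++
(s=2,f=4) a[fast]=5≠a[slow]=4 write a[3]=5 → slow++,fast++
(s=3,f=5) a[fast]=6≠a[slow]=5 write a[4]=6 → slow++,fast++
(s=4,f=6) a[fast]=7≠a[slow]=6 write a[5]=7 → slow++,fast++
(s=5,f=7) a[fast]=12≠a[slow]=7 write a[6]=12 → slow++,fast++
(s=6,f=8) a[fast]=13≠a[slow]=12 write a[7]=13 → slow++,fast++
(s=7,f=9) a[fast]=14≠a[slow]=13 write a[8]=14 → slow++,fast++

slow=8, fast=10, prefix=[1, 4, 5, 6, 7, 12, 13, 14]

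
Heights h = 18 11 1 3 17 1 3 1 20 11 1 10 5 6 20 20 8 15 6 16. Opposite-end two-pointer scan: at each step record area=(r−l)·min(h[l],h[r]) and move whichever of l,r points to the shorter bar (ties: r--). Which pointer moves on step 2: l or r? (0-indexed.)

r

l=0 r=19: min(18,16)*19=304 best=304 *, r--
l=0 r=18: min(18,6)*18=108 best=304, r--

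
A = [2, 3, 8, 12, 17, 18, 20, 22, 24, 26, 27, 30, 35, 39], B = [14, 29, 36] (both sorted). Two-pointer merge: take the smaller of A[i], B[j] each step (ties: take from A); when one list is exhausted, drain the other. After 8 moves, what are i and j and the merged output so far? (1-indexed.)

[i=1,j=1] A[i]=2<=B[j]=14 take 2 → i++
[i=2,j=1] A[i]=3<=B[j]=14 take 3 → i++
[i=3,j=1] A[i]=8<=B[j]=14 take 8 → i++
[i=4,j=1] A[i]=12<=B[j]=14 take 12 → i++
[i=5,j=1] A[i]=17>B[j]=14 take 14 → j++
[i=5,j=2] A[i]=17<=B[j]=29 take 17 → i++
[i=6,j=2] A[i]=18<=B[j]=29 take 18 → i++
[i=7,j=2] A[i]=20<=B[j]=29 take 20 → i++

i=8, j=2, merged so far=[2, 3, 8, 12, 14, 17, 18, 20]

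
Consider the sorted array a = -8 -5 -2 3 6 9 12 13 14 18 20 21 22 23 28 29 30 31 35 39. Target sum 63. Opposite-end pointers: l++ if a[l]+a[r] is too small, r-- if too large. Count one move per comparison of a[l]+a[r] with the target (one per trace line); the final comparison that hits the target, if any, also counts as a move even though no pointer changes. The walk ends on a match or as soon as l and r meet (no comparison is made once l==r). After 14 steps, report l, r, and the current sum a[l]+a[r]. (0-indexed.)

l=14, r=19, sum=67

[0,19] -8+39=31 <63 → l++
[1,19] -5+39=34 <63 → l++
[2,19] -2+39=37 <63 → l++
[3,19] 3+39=42 <63 → l++
[4,19] 6+39=45 <63 → l++
[5,19] 9+39=48 <63 → l++
[6,19] 12+39=51 <63 → l++
[7,19] 13+39=52 <63 → l++
[8,19] 14+39=53 <63 → l++
[9,19] 18+39=57 <63 → l++
[10,19] 20+39=59 <63 → l++
[11,19] 21+39=60 <63 → l++
[12,19] 22+39=61 <63 → l++
[13,19] 23+39=62 <63 → l++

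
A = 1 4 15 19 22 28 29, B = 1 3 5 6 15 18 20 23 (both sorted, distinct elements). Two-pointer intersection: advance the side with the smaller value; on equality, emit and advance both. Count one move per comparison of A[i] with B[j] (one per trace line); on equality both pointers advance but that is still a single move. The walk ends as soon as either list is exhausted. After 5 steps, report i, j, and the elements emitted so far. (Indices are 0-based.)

[i=0,j=0] 1==1 emit → i++,j++
[i=1,j=1] 4>3 → j++
[i=1,j=2] 4<5 → i++
[i=2,j=2] 15>5 → j++
[i=2,j=3] 15>6 → j++

i=2, j=4, emitted=[1]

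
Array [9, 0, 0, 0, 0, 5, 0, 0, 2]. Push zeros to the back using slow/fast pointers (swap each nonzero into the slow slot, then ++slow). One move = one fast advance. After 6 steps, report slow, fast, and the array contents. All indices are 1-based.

slow=3, fast=7, a=[9, 5, 0, 0, 0, 0, 0, 0, 2]

slow=1 fast=1: a[fast]=9≠0 swap→a[1]=9, slow++,fast++
slow=2 fast=2: a[fast]=0, fast++
slow=2 fast=3: a[fast]=0, fast++
slow=2 fast=4: a[fast]=0, fast++
slow=2 fast=5: a[fast]=0, fast++
slow=2 fast=6: a[fast]=5≠0 swap→a[2]=5, slow++,fast++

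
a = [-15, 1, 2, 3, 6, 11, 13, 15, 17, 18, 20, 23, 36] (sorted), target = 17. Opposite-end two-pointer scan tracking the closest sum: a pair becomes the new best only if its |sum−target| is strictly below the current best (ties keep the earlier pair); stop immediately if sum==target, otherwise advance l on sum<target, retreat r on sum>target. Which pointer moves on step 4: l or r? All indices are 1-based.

[1,13] -15+36=21 d=4 * → r--
[1,12] -15+23=8 d=9 → l++
[2,12] 1+23=24 d=7 → r--
[2,11] 1+20=21 d=4 → r--

r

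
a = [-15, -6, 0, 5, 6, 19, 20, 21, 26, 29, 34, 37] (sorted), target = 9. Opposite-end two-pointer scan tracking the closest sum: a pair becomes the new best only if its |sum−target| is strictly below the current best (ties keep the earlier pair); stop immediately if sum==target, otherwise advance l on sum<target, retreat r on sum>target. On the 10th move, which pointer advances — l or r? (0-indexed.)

l

[0,11] -15+37=22 d=13 * → r--
[0,10] -15+34=19 d=10 * → r--
[0,9] -15+29=14 d=5 * → r--
[0,8] -15+26=11 d=2 * → r--
[0,7] -15+21=6 d=3 → l++
[1,7] -6+21=15 d=6 → r--
[1,6] -6+20=14 d=5 → r--
[1,5] -6+19=13 d=4 → r--
[1,4] -6+6=0 d=9 → l++
[2,4] 0+6=6 d=3 → l++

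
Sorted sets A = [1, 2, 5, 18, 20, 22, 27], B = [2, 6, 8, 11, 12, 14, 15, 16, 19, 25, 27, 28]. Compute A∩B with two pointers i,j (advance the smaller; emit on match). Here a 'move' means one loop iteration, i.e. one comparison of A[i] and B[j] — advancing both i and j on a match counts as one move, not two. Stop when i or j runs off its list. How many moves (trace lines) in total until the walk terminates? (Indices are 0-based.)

[i=0,j=0] 1<2 → i++
[i=1,j=0] 2==2 emit → i++,j++
[i=2,j=1] 5<6 → i++
[i=3,j=1] 18>6 → j++
[i=3,j=2] 18>8 → j++
[i=3,j=3] 18>11 → j++
[i=3,j=4] 18>12 → j++
[i=3,j=5] 18>14 → j++
[i=3,j=6] 18>15 → j++
[i=3,j=7] 18>16 → j++
[i=3,j=8] 18<19 → i++
[i=4,j=8] 20>19 → j++
[i=4,j=9] 20<25 → i++
[i=5,j=9] 22<25 → i++
[i=6,j=9] 27>25 → j++
[i=6,j=10] 27==27 emit → i++,j++

16 moves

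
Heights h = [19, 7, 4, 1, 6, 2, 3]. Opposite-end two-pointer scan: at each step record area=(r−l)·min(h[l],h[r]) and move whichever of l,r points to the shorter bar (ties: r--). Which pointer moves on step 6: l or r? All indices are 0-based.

l=0 r=6: min(19,3)*6=18 best=18 *, r--
l=0 r=5: min(19,2)*5=10 best=18, r--
l=0 r=4: min(19,6)*4=24 best=24 *, r--
l=0 r=3: min(19,1)*3=3 best=24, r--
l=0 r=2: min(19,4)*2=8 best=24, r--
l=0 r=1: min(19,7)*1=7 best=24, r--

r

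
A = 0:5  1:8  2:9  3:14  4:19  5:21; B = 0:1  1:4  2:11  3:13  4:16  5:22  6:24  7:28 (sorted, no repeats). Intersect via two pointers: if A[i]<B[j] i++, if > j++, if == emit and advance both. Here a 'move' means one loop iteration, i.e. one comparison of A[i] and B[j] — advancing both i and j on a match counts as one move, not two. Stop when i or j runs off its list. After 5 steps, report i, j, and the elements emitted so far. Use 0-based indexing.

i=3, j=2, emitted=[]

i=0 j=0: 5>1, j++
i=0 j=1: 5>4, j++
i=0 j=2: 5<11, i++
i=1 j=2: 8<11, i++
i=2 j=2: 9<11, i++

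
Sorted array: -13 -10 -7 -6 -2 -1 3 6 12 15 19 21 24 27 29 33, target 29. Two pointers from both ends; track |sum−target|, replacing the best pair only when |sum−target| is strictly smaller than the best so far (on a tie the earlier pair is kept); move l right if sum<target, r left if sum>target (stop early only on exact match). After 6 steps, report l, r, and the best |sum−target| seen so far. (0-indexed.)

[0,15] -13+33=20 d=9 * → l++
[1,15] -10+33=23 d=6 * → l++
[2,15] -7+33=26 d=3 * → l++
[3,15] -6+33=27 d=2 * → l++
[4,15] -2+33=31 d=2 → r--
[4,14] -2+29=27 d=2 → l++

l=5, r=14, best |Δ|=2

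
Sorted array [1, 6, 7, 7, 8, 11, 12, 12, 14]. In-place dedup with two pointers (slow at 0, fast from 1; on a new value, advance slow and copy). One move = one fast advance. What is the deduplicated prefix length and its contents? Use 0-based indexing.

slow=0 fast=1: a[fast]=6≠a[slow]=1 write a[1]=6, slow++,fast++
slow=1 fast=2: a[fast]=7≠a[slow]=6 write a[2]=7, slow++,fast++
slow=2 fast=3: a[fast]=7=a[slow] dup, fast++
slow=2 fast=4: a[fast]=8≠a[slow]=7 write a[3]=8, slow++,fast++
slow=3 fast=5: a[fast]=11≠a[slow]=8 write a[4]=11, slow++,fast++
slow=4 fast=6: a[fast]=12≠a[slow]=11 write a[5]=12, slow++,fast++
slow=5 fast=7: a[fast]=12=a[slow] dup, fast++
slow=5 fast=8: a[fast]=14≠a[slow]=12 write a[6]=14, slow++,fast++

length 7; prefix = [1, 6, 7, 8, 11, 12, 14]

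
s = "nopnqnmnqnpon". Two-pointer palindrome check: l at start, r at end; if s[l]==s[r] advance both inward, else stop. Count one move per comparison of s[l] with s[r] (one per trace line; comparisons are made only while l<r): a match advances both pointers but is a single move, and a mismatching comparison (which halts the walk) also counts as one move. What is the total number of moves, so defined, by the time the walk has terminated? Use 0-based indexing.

6 moves

[0,12] 'n'=='n' → l++,r--
[1,11] 'o'=='o' → l++,r--
[2,10] 'p'=='p' → l++,r--
[3,9] 'n'=='n' → l++,r--
[4,8] 'q'=='q' → l++,r--
[5,7] 'n'=='n' → l++,r--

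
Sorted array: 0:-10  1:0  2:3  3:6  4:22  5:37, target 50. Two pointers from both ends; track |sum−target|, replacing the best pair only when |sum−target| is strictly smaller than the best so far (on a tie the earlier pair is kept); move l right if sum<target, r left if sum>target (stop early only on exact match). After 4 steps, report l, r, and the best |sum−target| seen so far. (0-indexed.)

l=4, r=5, best |Δ|=7

[0,5] -10+37=27 d=23 * → l++
[1,5] 0+37=37 d=13 * → l++
[2,5] 3+37=40 d=10 * → l++
[3,5] 6+37=43 d=7 * → l++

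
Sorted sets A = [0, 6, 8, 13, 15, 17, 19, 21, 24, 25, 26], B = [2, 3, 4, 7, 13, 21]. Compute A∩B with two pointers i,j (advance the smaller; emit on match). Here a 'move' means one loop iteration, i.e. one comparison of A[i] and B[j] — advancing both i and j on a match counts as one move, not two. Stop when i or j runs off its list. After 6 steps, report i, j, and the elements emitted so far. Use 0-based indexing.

i=2, j=4, emitted=[]

i=0 j=0: 0<2, i++
i=1 j=0: 6>2, j++
i=1 j=1: 6>3, j++
i=1 j=2: 6>4, j++
i=1 j=3: 6<7, i++
i=2 j=3: 8>7, j++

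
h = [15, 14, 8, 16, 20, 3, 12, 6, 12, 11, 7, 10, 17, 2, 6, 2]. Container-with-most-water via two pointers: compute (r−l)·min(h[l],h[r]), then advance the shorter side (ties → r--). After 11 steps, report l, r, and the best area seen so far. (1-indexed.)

l=5, r=9, best area=180

l=1 r=16: min(15,2)*15=30 best=30 *, r--
l=1 r=15: min(15,6)*14=84 best=84 *, r--
l=1 r=14: min(15,2)*13=26 best=84, r--
l=1 r=13: min(15,17)*12=180 best=180 *, l++
l=2 r=13: min(14,17)*11=154 best=180, l++
l=3 r=13: min(8,17)*10=80 best=180, l++
l=4 r=13: min(16,17)*9=144 best=180, l++
l=5 r=13: min(20,17)*8=136 best=180, r--
l=5 r=12: min(20,10)*7=70 best=180, r--
l=5 r=11: min(20,7)*6=42 best=180, r--
l=5 r=10: min(20,11)*5=55 best=180, r--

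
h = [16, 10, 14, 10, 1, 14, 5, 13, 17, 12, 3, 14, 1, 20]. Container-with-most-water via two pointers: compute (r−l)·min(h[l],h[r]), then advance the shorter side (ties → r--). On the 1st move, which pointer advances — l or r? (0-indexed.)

l

[0,13] min(16,20)*13=208 best=208 * → l++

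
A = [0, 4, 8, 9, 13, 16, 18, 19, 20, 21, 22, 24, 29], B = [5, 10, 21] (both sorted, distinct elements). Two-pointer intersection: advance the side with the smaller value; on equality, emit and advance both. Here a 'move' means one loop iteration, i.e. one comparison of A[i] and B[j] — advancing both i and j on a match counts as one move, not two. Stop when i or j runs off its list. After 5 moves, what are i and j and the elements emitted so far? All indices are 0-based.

[i=0,j=0] 0<5 → i++
[i=1,j=0] 4<5 → i++
[i=2,j=0] 8>5 → j++
[i=2,j=1] 8<10 → i++
[i=3,j=1] 9<10 → i++

i=4, j=1, emitted=[]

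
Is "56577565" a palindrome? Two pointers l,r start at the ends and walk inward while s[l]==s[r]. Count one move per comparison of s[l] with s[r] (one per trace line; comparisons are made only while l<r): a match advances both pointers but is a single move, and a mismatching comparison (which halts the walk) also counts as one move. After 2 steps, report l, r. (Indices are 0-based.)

l=0 r=7: '5'=='5', l++,r--
l=1 r=6: '6'=='6', l++,r--

l=2, r=5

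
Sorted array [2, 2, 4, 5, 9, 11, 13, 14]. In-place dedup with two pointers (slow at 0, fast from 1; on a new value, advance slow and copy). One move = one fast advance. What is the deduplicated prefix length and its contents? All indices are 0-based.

slow=0 fast=1: a[fast]=2=a[slow] dup, fast++
slow=0 fast=2: a[fast]=4≠a[slow]=2 write a[1]=4, slow++,fast++
slow=1 fast=3: a[fast]=5≠a[slow]=4 write a[2]=5, slow++,fast++
slow=2 fast=4: a[fast]=9≠a[slow]=5 write a[3]=9, slow++,fast++
slow=3 fast=5: a[fast]=11≠a[slow]=9 write a[4]=11, slow++,fast++
slow=4 fast=6: a[fast]=13≠a[slow]=11 write a[5]=13, slow++,fast++
slow=5 fast=7: a[fast]=14≠a[slow]=13 write a[6]=14, slow++,fast++

length 7; prefix = [2, 4, 5, 9, 11, 13, 14]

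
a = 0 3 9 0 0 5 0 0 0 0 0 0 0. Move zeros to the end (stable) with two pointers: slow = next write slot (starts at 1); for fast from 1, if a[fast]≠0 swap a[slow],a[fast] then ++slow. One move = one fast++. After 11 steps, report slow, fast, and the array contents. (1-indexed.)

(s=1,f=1) a[fast]=0 → fast++
(s=1,f=2) a[fast]=3≠0 swap→a[1]=3 → slow++,fast++
(s=2,f=3) a[fast]=9≠0 swap→a[2]=9 → slow++,fast++
(s=3,f=4) a[fast]=0 → fast++
(s=3,f=5) a[fast]=0 → fast++
(s=3,f=6) a[fast]=5≠0 swap→a[3]=5 → slow++,fast++
(s=4,f=7) a[fast]=0 → fast++
(s=4,f=8) a[fast]=0 → fast++
(s=4,f=9) a[fast]=0 → fast++
(s=4,f=10) a[fast]=0 → fast++
(s=4,f=11) a[fast]=0 → fast++

slow=4, fast=12, a=[3, 9, 5, 0, 0, 0, 0, 0, 0, 0, 0, 0, 0]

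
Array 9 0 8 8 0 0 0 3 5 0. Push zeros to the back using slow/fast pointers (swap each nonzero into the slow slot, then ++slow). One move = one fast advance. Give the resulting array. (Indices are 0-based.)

slow=0 fast=0: a[fast]=9≠0 swap→a[0]=9, slow++,fast++
slow=1 fast=1: a[fast]=0, fast++
slow=1 fast=2: a[fast]=8≠0 swap→a[1]=8, slow++,fast++
slow=2 fast=3: a[fast]=8≠0 swap→a[2]=8, slow++,fast++
slow=3 fast=4: a[fast]=0, fast++
slow=3 fast=5: a[fast]=0, fast++
slow=3 fast=6: a[fast]=0, fast++
slow=3 fast=7: a[fast]=3≠0 swap→a[3]=3, slow++,fast++
slow=4 fast=8: a[fast]=5≠0 swap→a[4]=5, slow++,fast++
slow=5 fast=9: a[fast]=0, fast++

[9, 8, 8, 3, 5, 0, 0, 0, 0, 0]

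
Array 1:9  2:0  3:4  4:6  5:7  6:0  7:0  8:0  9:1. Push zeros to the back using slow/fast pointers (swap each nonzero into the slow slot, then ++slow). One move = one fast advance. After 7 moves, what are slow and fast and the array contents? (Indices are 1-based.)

(s=1,f=1) a[fast]=9≠0 swap→a[1]=9 → slow++,fast++
(s=2,f=2) a[fast]=0 → fast++
(s=2,f=3) a[fast]=4≠0 swap→a[2]=4 → slow++,fast++
(s=3,f=4) a[fast]=6≠0 swap→a[3]=6 → slow++,fast++
(s=4,f=5) a[fast]=7≠0 swap→a[4]=7 → slow++,fast++
(s=5,f=6) a[fast]=0 → fast++
(s=5,f=7) a[fast]=0 → fast++

slow=5, fast=8, a=[9, 4, 6, 7, 0, 0, 0, 0, 1]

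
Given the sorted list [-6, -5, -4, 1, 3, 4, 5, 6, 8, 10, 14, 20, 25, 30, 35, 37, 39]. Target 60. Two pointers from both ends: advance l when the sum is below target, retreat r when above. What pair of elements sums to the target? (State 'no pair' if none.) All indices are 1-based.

[1,17] -6+39=33 <60 → l++
[2,17] -5+39=34 <60 → l++
[3,17] -4+39=35 <60 → l++
[4,17] 1+39=40 <60 → l++
[5,17] 3+39=42 <60 → l++
[6,17] 4+39=43 <60 → l++
[7,17] 5+39=44 <60 → l++
[8,17] 6+39=45 <60 → l++
[9,17] 8+39=47 <60 → l++
[10,17] 10+39=49 <60 → l++
[11,17] 14+39=53 <60 → l++
[12,17] 20+39=59 <60 → l++
[13,17] 25+39=64 >60 → r--
[13,16] 25+37=62 >60 → r--
[13,15] 25+35=60 → found

(25, 35)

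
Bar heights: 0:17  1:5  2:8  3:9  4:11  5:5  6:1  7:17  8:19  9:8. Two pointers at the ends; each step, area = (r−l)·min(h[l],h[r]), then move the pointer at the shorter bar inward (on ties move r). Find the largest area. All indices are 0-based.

max area = 136

l=0 r=9: min(17,8)*9=72 best=72 *, r--
l=0 r=8: min(17,19)*8=136 best=136 *, l++
l=1 r=8: min(5,19)*7=35 best=136, l++
l=2 r=8: min(8,19)*6=48 best=136, l++
l=3 r=8: min(9,19)*5=45 best=136, l++
l=4 r=8: min(11,19)*4=44 best=136, l++
l=5 r=8: min(5,19)*3=15 best=136, l++
l=6 r=8: min(1,19)*2=2 best=136, l++
l=7 r=8: min(17,19)*1=17 best=136, l++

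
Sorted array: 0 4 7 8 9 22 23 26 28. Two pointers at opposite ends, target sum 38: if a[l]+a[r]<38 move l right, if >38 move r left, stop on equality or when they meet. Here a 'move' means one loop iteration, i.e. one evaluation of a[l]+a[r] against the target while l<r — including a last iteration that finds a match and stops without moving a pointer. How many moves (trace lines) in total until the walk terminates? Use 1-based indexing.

[1,9] 0+28=28 <38 → l++
[2,9] 4+28=32 <38 → l++
[3,9] 7+28=35 <38 → l++
[4,9] 8+28=36 <38 → l++
[5,9] 9+28=37 <38 → l++
[6,9] 22+28=50 >38 → r--
[6,8] 22+26=48 >38 → r--
[6,7] 22+23=45 >38 → r--

8 moves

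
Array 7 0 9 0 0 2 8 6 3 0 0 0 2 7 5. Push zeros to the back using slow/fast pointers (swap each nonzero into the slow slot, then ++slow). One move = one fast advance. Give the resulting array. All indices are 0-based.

(s=0,f=0) a[fast]=7≠0 swap→a[0]=7 → slow++,fast++
(s=1,f=1) a[fast]=0 → fast++
(s=1,f=2) a[fast]=9≠0 swap→a[1]=9 → slow++,fast++
(s=2,f=3) a[fast]=0 → fast++
(s=2,f=4) a[fast]=0 → fast++
(s=2,f=5) a[fast]=2≠0 swap→a[2]=2 → slow++,fast++
(s=3,f=6) a[fast]=8≠0 swap→a[3]=8 → slow++,fast++
(s=4,f=7) a[fast]=6≠0 swap→a[4]=6 → slow++,fast++
(s=5,f=8) a[fast]=3≠0 swap→a[5]=3 → slow++,fast++
(s=6,f=9) a[fast]=0 → fast++
(s=6,f=10) a[fast]=0 → fast++
(s=6,f=11) a[fast]=0 → fast++
(s=6,f=12) a[fast]=2≠0 swap→a[6]=2 → slow++,fast++
(s=7,f=13) a[fast]=7≠0 swap→a[7]=7 → slow++,fast++
(s=8,f=14) a[fast]=5≠0 swap→a[8]=5 → slow++,fast++

[7, 9, 2, 8, 6, 3, 2, 7, 5, 0, 0, 0, 0, 0, 0]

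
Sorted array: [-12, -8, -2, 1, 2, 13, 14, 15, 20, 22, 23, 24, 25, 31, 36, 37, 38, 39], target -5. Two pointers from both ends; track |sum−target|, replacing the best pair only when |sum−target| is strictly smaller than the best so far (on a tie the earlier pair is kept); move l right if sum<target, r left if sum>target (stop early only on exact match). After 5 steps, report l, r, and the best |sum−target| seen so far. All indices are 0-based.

l=0, r=12, best |Δ|=24

l=0 r=17: -12+39=27 d=32 *, r--
l=0 r=16: -12+38=26 d=31 *, r--
l=0 r=15: -12+37=25 d=30 *, r--
l=0 r=14: -12+36=24 d=29 *, r--
l=0 r=13: -12+31=19 d=24 *, r--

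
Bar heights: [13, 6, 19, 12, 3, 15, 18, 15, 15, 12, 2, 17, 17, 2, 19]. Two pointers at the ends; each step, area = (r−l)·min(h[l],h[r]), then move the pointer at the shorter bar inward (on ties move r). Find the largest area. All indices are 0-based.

[0,14] min(13,19)*14=182 best=182 * → l++
[1,14] min(6,19)*13=78 best=182 → l++
[2,14] min(19,19)*12=228 best=228 * → r--
[2,13] min(19,2)*11=22 best=228 → r--
[2,12] min(19,17)*10=170 best=228 → r--
[2,11] min(19,17)*9=153 best=228 → r--
[2,10] min(19,2)*8=16 best=228 → r--
[2,9] min(19,12)*7=84 best=228 → r--
[2,8] min(19,15)*6=90 best=228 → r--
[2,7] min(19,15)*5=75 best=228 → r--
[2,6] min(19,18)*4=72 best=228 → r--
[2,5] min(19,15)*3=45 best=228 → r--
[2,4] min(19,3)*2=6 best=228 → r--
[2,3] min(19,12)*1=12 best=228 → r--

max area = 228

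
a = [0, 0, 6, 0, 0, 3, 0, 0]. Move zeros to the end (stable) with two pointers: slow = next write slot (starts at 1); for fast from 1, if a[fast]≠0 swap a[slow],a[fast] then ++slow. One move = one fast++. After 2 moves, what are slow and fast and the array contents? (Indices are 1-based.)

slow=1, fast=3, a=[0, 0, 6, 0, 0, 3, 0, 0]

(s=1,f=1) a[fast]=0 → fast++
(s=1,f=2) a[fast]=0 → fast++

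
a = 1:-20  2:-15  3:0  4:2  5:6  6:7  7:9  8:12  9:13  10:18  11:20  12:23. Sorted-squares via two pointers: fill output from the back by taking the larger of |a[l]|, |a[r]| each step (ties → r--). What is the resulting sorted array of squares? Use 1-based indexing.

[0, 4, 36, 49, 81, 144, 169, 225, 324, 400, 400, 529]

l=1 r=12: |-20|<=|23| out[12]=529, r--
l=1 r=11: |-20|<=|20| out[11]=400, r--
l=1 r=10: |-20|>|18| out[10]=400, l++
l=2 r=10: |-15|<=|18| out[9]=324, r--
l=2 r=9: |-15|>|13| out[8]=225, l++
l=3 r=9: |0|<=|13| out[7]=169, r--
l=3 r=8: |0|<=|12| out[6]=144, r--
l=3 r=7: |0|<=|9| out[5]=81, r--
l=3 r=6: |0|<=|7| out[4]=49, r--
l=3 r=5: |0|<=|6| out[3]=36, r--
l=3 r=4: |0|<=|2| out[2]=4, r--
l=3 r=3: |0|<=|0| out[1]=0, r--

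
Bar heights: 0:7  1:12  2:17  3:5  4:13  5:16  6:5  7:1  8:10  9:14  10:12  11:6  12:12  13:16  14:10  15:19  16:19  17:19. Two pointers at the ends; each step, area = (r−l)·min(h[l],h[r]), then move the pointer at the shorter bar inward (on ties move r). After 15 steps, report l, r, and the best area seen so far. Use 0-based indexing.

l=15, r=17, best area=255

[0,17] min(7,19)*17=119 best=119 * → l++
[1,17] min(12,19)*16=192 best=192 * → l++
[2,17] min(17,19)*15=255 best=255 * → l++
[3,17] min(5,19)*14=70 best=255 → l++
[4,17] min(13,19)*13=169 best=255 → l++
[5,17] min(16,19)*12=192 best=255 → l++
[6,17] min(5,19)*11=55 best=255 → l++
[7,17] min(1,19)*10=10 best=255 → l++
[8,17] min(10,19)*9=90 best=255 → l++
[9,17] min(14,19)*8=112 best=255 → l++
[10,17] min(12,19)*7=84 best=255 → l++
[11,17] min(6,19)*6=36 best=255 → l++
[12,17] min(12,19)*5=60 best=255 → l++
[13,17] min(16,19)*4=64 best=255 → l++
[14,17] min(10,19)*3=30 best=255 → l++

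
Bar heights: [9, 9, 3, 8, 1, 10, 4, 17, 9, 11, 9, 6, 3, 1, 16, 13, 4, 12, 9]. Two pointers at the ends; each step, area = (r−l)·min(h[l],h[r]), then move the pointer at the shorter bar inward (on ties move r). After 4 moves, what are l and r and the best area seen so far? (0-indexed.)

[0,18] min(9,9)*18=162 best=162 * → r--
[0,17] min(9,12)*17=153 best=162 → l++
[1,17] min(9,12)*16=144 best=162 → l++
[2,17] min(3,12)*15=45 best=162 → l++

l=3, r=17, best area=162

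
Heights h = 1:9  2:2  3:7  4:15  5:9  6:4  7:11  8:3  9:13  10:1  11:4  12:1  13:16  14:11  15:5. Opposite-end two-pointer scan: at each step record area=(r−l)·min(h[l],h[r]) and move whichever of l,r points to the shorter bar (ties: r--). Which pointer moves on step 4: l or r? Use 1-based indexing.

l

[1,15] min(9,5)*14=70 best=70 * → r--
[1,14] min(9,11)*13=117 best=117 * → l++
[2,14] min(2,11)*12=24 best=117 → l++
[3,14] min(7,11)*11=77 best=117 → l++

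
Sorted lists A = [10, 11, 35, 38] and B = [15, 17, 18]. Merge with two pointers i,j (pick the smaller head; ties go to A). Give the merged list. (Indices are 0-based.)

[i=0,j=0] A[i]=10<=B[j]=15 take 10 → i++
[i=1,j=0] A[i]=11<=B[j]=15 take 11 → i++
[i=2,j=0] A[i]=35>B[j]=15 take 15 → j++
[i=2,j=1] A[i]=35>B[j]=17 take 17 → j++
[i=2,j=2] A[i]=35>B[j]=18 take 18 → j++
[i=2,j=3] B done, take A[i]=35 → i++
[i=3,j=3] B done, take A[i]=38 → i++

[10, 11, 15, 17, 18, 35, 38]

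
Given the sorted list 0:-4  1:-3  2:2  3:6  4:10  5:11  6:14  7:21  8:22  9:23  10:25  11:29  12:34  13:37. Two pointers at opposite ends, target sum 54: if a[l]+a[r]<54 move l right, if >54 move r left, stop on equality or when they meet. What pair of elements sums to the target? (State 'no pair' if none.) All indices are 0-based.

l=0 r=13: -4+37=33 <54, l++
l=1 r=13: -3+37=34 <54, l++
l=2 r=13: 2+37=39 <54, l++
l=3 r=13: 6+37=43 <54, l++
l=4 r=13: 10+37=47 <54, l++
l=5 r=13: 11+37=48 <54, l++
l=6 r=13: 14+37=51 <54, l++
l=7 r=13: 21+37=58 >54, r--
l=7 r=12: 21+34=55 >54, r--
l=7 r=11: 21+29=50 <54, l++
l=8 r=11: 22+29=51 <54, l++
l=9 r=11: 23+29=52 <54, l++
l=10 r=11: 25+29=54, found

(25, 29)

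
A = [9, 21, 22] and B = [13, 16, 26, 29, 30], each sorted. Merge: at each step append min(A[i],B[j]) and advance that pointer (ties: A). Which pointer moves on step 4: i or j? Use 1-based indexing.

i

[i=1,j=1] A[i]=9<=B[j]=13 take 9 → i++
[i=2,j=1] A[i]=21>B[j]=13 take 13 → j++
[i=2,j=2] A[i]=21>B[j]=16 take 16 → j++
[i=2,j=3] A[i]=21<=B[j]=26 take 21 → i++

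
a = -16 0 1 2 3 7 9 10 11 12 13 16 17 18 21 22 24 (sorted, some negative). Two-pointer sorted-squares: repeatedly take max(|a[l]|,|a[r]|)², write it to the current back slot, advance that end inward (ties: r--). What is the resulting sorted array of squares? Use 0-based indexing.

[0,16] |-16|<=|24| out[16]=576 → r--
[0,15] |-16|<=|22| out[15]=484 → r--
[0,14] |-16|<=|21| out[14]=441 → r--
[0,13] |-16|<=|18| out[13]=324 → r--
[0,12] |-16|<=|17| out[12]=289 → r--
[0,11] |-16|<=|16| out[11]=256 → r--
[0,10] |-16|>|13| out[10]=256 → l++
[1,10] |0|<=|13| out[9]=169 → r--
[1,9] |0|<=|12| out[8]=144 → r--
[1,8] |0|<=|11| out[7]=121 → r--
[1,7] |0|<=|10| out[6]=100 → r--
[1,6] |0|<=|9| out[5]=81 → r--
[1,5] |0|<=|7| out[4]=49 → r--
[1,4] |0|<=|3| out[3]=9 → r--
[1,3] |0|<=|2| out[2]=4 → r--
[1,2] |0|<=|1| out[1]=1 → r--
[1,1] |0|<=|0| out[0]=0 → r--

[0, 1, 4, 9, 49, 81, 100, 121, 144, 169, 256, 256, 289, 324, 441, 484, 576]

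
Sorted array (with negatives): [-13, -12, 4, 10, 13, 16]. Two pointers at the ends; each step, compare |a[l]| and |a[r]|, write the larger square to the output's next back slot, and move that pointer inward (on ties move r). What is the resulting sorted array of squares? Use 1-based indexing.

[16, 100, 144, 169, 169, 256]

[1,6] |-13|<=|16| out[6]=256 → r--
[1,5] |-13|<=|13| out[5]=169 → r--
[1,4] |-13|>|10| out[4]=169 → l++
[2,4] |-12|>|10| out[3]=144 → l++
[3,4] |4|<=|10| out[2]=100 → r--
[3,3] |4|<=|4| out[1]=16 → r--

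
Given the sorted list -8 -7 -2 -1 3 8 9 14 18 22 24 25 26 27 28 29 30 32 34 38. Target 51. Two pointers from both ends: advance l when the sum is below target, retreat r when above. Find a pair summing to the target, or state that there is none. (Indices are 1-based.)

(22, 29)

l=1 r=20: -8+38=30 <51, l++
l=2 r=20: -7+38=31 <51, l++
l=3 r=20: -2+38=36 <51, l++
l=4 r=20: -1+38=37 <51, l++
l=5 r=20: 3+38=41 <51, l++
l=6 r=20: 8+38=46 <51, l++
l=7 r=20: 9+38=47 <51, l++
l=8 r=20: 14+38=52 >51, r--
l=8 r=19: 14+34=48 <51, l++
l=9 r=19: 18+34=52 >51, r--
l=9 r=18: 18+32=50 <51, l++
l=10 r=18: 22+32=54 >51, r--
l=10 r=17: 22+30=52 >51, r--
l=10 r=16: 22+29=51, found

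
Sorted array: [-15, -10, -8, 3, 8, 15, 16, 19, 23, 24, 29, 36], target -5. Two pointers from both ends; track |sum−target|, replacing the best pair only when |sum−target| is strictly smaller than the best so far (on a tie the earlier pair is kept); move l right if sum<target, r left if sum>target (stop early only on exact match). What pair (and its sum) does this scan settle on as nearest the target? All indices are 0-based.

pair (-8, 3) with sum -5 (|Δ|=0)

l=0 r=11: -15+36=21 d=26 *, r--
l=0 r=10: -15+29=14 d=19 *, r--
l=0 r=9: -15+24=9 d=14 *, r--
l=0 r=8: -15+23=8 d=13 *, r--
l=0 r=7: -15+19=4 d=9 *, r--
l=0 r=6: -15+16=1 d=6 *, r--
l=0 r=5: -15+15=0 d=5 *, r--
l=0 r=4: -15+8=-7 d=2 *, l++
l=1 r=4: -10+8=-2 d=3, r--
l=1 r=3: -10+3=-7 d=2, l++
l=2 r=3: -8+3=-5 d=0 *, stop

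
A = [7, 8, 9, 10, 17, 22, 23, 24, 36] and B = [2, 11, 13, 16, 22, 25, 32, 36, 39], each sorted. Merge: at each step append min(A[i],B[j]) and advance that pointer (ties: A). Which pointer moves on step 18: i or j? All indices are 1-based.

j

[i=1,j=1] A[i]=7>B[j]=2 take 2 → j++
[i=1,j=2] A[i]=7<=B[j]=11 take 7 → i++
[i=2,j=2] A[i]=8<=B[j]=11 take 8 → i++
[i=3,j=2] A[i]=9<=B[j]=11 take 9 → i++
[i=4,j=2] A[i]=10<=B[j]=11 take 10 → i++
[i=5,j=2] A[i]=17>B[j]=11 take 11 → j++
[i=5,j=3] A[i]=17>B[j]=13 take 13 → j++
[i=5,j=4] A[i]=17>B[j]=16 take 16 → j++
[i=5,j=5] A[i]=17<=B[j]=22 take 17 → i++
[i=6,j=5] A[i]=22<=B[j]=22 take 22 → i++
[i=7,j=5] A[i]=23>B[j]=22 take 22 → j++
[i=7,j=6] A[i]=23<=B[j]=25 take 23 → i++
[i=8,j=6] A[i]=24<=B[j]=25 take 24 → i++
[i=9,j=6] A[i]=36>B[j]=25 take 25 → j++
[i=9,j=7] A[i]=36>B[j]=32 take 32 → j++
[i=9,j=8] A[i]=36<=B[j]=36 take 36 → i++
[i=10,j=8] A done, take B[j]=36 → j++
[i=10,j=9] A done, take B[j]=39 → j++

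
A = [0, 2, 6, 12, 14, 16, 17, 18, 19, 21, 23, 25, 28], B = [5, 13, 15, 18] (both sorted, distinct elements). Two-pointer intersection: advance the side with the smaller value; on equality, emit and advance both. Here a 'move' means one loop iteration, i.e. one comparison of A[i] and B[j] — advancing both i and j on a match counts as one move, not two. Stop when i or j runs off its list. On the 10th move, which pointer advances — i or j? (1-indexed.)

i

i=1 j=1: 0<5, i++
i=2 j=1: 2<5, i++
i=3 j=1: 6>5, j++
i=3 j=2: 6<13, i++
i=4 j=2: 12<13, i++
i=5 j=2: 14>13, j++
i=5 j=3: 14<15, i++
i=6 j=3: 16>15, j++
i=6 j=4: 16<18, i++
i=7 j=4: 17<18, i++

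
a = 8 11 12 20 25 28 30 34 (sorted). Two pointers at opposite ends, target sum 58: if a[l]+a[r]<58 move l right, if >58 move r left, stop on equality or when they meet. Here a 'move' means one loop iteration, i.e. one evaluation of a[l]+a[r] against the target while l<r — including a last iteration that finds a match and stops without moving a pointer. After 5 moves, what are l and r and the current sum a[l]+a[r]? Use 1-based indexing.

[1,8] 8+34=42 <58 → l++
[2,8] 11+34=45 <58 → l++
[3,8] 12+34=46 <58 → l++
[4,8] 20+34=54 <58 → l++
[5,8] 25+34=59 >58 → r--

l=5, r=7, sum=55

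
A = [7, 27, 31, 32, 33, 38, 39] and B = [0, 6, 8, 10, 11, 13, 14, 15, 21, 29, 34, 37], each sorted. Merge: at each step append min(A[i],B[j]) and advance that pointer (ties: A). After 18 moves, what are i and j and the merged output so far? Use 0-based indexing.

i=6, j=12, merged so far=[0, 6, 7, 8, 10, 11, 13, 14, 15, 21, 27, 29, 31, 32, 33, 34, 37, 38]

[i=0,j=0] A[i]=7>B[j]=0 take 0 → j++
[i=0,j=1] A[i]=7>B[j]=6 take 6 → j++
[i=0,j=2] A[i]=7<=B[j]=8 take 7 → i++
[i=1,j=2] A[i]=27>B[j]=8 take 8 → j++
[i=1,j=3] A[i]=27>B[j]=10 take 10 → j++
[i=1,j=4] A[i]=27>B[j]=11 take 11 → j++
[i=1,j=5] A[i]=27>B[j]=13 take 13 → j++
[i=1,j=6] A[i]=27>B[j]=14 take 14 → j++
[i=1,j=7] A[i]=27>B[j]=15 take 15 → j++
[i=1,j=8] A[i]=27>B[j]=21 take 21 → j++
[i=1,j=9] A[i]=27<=B[j]=29 take 27 → i++
[i=2,j=9] A[i]=31>B[j]=29 take 29 → j++
[i=2,j=10] A[i]=31<=B[j]=34 take 31 → i++
[i=3,j=10] A[i]=32<=B[j]=34 take 32 → i++
[i=4,j=10] A[i]=33<=B[j]=34 take 33 → i++
[i=5,j=10] A[i]=38>B[j]=34 take 34 → j++
[i=5,j=11] A[i]=38>B[j]=37 take 37 → j++
[i=5,j=12] B done, take A[i]=38 → i++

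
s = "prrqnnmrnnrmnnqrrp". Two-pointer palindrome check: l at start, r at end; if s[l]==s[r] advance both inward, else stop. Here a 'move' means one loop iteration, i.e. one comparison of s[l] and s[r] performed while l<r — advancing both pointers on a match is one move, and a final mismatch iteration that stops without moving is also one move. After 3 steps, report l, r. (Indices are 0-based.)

l=3, r=14

[0,17] 'p'=='p' → l++,r--
[1,16] 'r'=='r' → l++,r--
[2,15] 'r'=='r' → l++,r--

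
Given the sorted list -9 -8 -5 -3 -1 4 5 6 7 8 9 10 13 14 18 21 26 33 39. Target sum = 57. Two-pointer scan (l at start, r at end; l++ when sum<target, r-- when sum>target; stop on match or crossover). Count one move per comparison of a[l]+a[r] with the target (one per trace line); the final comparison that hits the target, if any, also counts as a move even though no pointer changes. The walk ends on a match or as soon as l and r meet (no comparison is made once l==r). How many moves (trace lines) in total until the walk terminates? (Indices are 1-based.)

15 moves

l=1 r=19: -9+39=30 <57, l++
l=2 r=19: -8+39=31 <57, l++
l=3 r=19: -5+39=34 <57, l++
l=4 r=19: -3+39=36 <57, l++
l=5 r=19: -1+39=38 <57, l++
l=6 r=19: 4+39=43 <57, l++
l=7 r=19: 5+39=44 <57, l++
l=8 r=19: 6+39=45 <57, l++
l=9 r=19: 7+39=46 <57, l++
l=10 r=19: 8+39=47 <57, l++
l=11 r=19: 9+39=48 <57, l++
l=12 r=19: 10+39=49 <57, l++
l=13 r=19: 13+39=52 <57, l++
l=14 r=19: 14+39=53 <57, l++
l=15 r=19: 18+39=57, found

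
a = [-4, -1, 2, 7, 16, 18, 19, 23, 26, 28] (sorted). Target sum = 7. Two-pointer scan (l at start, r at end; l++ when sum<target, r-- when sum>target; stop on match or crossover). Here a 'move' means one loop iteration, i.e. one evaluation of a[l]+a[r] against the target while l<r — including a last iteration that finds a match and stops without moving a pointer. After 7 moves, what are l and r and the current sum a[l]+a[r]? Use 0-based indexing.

l=1, r=3, sum=6

l=0 r=9: -4+28=24 >7, r--
l=0 r=8: -4+26=22 >7, r--
l=0 r=7: -4+23=19 >7, r--
l=0 r=6: -4+19=15 >7, r--
l=0 r=5: -4+18=14 >7, r--
l=0 r=4: -4+16=12 >7, r--
l=0 r=3: -4+7=3 <7, l++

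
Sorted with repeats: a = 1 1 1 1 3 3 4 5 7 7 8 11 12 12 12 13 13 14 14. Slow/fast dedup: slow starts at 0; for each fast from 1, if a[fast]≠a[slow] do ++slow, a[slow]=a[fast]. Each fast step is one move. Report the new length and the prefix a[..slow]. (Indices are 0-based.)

length 10; prefix = [1, 3, 4, 5, 7, 8, 11, 12, 13, 14]

slow=0 fast=1: a[fast]=1=a[slow] dup, fast++
slow=0 fast=2: a[fast]=1=a[slow] dup, fast++
slow=0 fast=3: a[fast]=1=a[slow] dup, fast++
slow=0 fast=4: a[fast]=3≠a[slow]=1 write a[1]=3, slow++,fast++
slow=1 fast=5: a[fast]=3=a[slow] dup, fast++
slow=1 fast=6: a[fast]=4≠a[slow]=3 write a[2]=4, slow++,fast++
slow=2 fast=7: a[fast]=5≠a[slow]=4 write a[3]=5, slow++,fast++
slow=3 fast=8: a[fast]=7≠a[slow]=5 write a[4]=7, slow++,fast++
slow=4 fast=9: a[fast]=7=a[slow] dup, fast++
slow=4 fast=10: a[fast]=8≠a[slow]=7 write a[5]=8, slow++,fast++
slow=5 fast=11: a[fast]=11≠a[slow]=8 write a[6]=11, slow++,fast++
slow=6 fast=12: a[fast]=12≠a[slow]=11 write a[7]=12, slow++,fast++
slow=7 fast=13: a[fast]=12=a[slow] dup, fast++
slow=7 fast=14: a[fast]=12=a[slow] dup, fast++
slow=7 fast=15: a[fast]=13≠a[slow]=12 write a[8]=13, slow++,fast++
slow=8 fast=16: a[fast]=13=a[slow] dup, fast++
slow=8 fast=17: a[fast]=14≠a[slow]=13 write a[9]=14, slow++,fast++
slow=9 fast=18: a[fast]=14=a[slow] dup, fast++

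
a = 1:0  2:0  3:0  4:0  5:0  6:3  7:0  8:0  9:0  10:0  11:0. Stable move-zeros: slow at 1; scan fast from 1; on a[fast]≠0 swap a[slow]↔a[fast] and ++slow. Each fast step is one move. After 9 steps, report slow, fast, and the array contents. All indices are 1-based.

slow=2, fast=10, a=[3, 0, 0, 0, 0, 0, 0, 0, 0, 0, 0]

(s=1,f=1) a[fast]=0 → fast++
(s=1,f=2) a[fast]=0 → fast++
(s=1,f=3) a[fast]=0 → fast++
(s=1,f=4) a[fast]=0 → fast++
(s=1,f=5) a[fast]=0 → fast++
(s=1,f=6) a[fast]=3≠0 swap→a[1]=3 → slow++,fast++
(s=2,f=7) a[fast]=0 → fast++
(s=2,f=8) a[fast]=0 → fast++
(s=2,f=9) a[fast]=0 → fast++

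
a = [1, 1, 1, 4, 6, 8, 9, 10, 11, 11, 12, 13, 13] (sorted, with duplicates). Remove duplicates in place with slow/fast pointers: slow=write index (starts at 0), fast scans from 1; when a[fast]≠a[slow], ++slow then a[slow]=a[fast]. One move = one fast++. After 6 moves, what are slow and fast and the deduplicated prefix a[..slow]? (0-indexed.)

slow=4, fast=7, prefix=[1, 4, 6, 8, 9]

(s=0,f=1) a[fast]=1=a[slow] dup → fast++
(s=0,f=2) a[fast]=1=a[slow] dup → fast++
(s=0,f=3) a[fast]=4≠a[slow]=1 write a[1]=4 → slow++,fast++
(s=1,f=4) a[fast]=6≠a[slow]=4 write a[2]=6 → slow++,fast++
(s=2,f=5) a[fast]=8≠a[slow]=6 write a[3]=8 → slow++,fast++
(s=3,f=6) a[fast]=9≠a[slow]=8 write a[4]=9 → slow++,fast++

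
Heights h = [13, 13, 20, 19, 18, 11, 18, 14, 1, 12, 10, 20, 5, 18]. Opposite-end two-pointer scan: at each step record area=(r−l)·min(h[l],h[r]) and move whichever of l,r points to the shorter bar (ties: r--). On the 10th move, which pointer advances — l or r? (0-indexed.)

[0,13] min(13,18)*13=169 best=169 * → l++
[1,13] min(13,18)*12=156 best=169 → l++
[2,13] min(20,18)*11=198 best=198 * → r--
[2,12] min(20,5)*10=50 best=198 → r--
[2,11] min(20,20)*9=180 best=198 → r--
[2,10] min(20,10)*8=80 best=198 → r--
[2,9] min(20,12)*7=84 best=198 → r--
[2,8] min(20,1)*6=6 best=198 → r--
[2,7] min(20,14)*5=70 best=198 → r--
[2,6] min(20,18)*4=72 best=198 → r--

r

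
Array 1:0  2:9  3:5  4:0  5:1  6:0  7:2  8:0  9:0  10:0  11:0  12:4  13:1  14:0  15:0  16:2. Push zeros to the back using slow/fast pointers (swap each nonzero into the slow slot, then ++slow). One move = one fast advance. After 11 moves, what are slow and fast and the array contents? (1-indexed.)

slow=1 fast=1: a[fast]=0, fast++
slow=1 fast=2: a[fast]=9≠0 swap→a[1]=9, slow++,fast++
slow=2 fast=3: a[fast]=5≠0 swap→a[2]=5, slow++,fast++
slow=3 fast=4: a[fast]=0, fast++
slow=3 fast=5: a[fast]=1≠0 swap→a[3]=1, slow++,fast++
slow=4 fast=6: a[fast]=0, fast++
slow=4 fast=7: a[fast]=2≠0 swap→a[4]=2, slow++,fast++
slow=5 fast=8: a[fast]=0, fast++
slow=5 fast=9: a[fast]=0, fast++
slow=5 fast=10: a[fast]=0, fast++
slow=5 fast=11: a[fast]=0, fast++

slow=5, fast=12, a=[9, 5, 1, 2, 0, 0, 0, 0, 0, 0, 0, 4, 1, 0, 0, 2]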